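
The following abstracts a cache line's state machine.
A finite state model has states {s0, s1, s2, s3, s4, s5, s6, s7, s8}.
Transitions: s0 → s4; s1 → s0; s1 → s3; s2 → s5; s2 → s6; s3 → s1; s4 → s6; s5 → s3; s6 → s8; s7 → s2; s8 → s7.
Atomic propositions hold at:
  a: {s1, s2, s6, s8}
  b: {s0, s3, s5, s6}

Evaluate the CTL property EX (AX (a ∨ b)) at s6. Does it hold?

Sat(a ∨ b) = {s0, s1, s2, s3, s5, s6, s8}
Sat(AX (a ∨ b)) = {s : every successor in {s0, s1, s2, s3, s5, s6, s8}} = {s1, s2, s3, s4, s5, s6, s7}
Sat(EX (AX (a ∨ b))) = {s : some successor in {s1, s2, s3, s4, s5, s6, s7}} = {s0, s1, s2, s3, s4, s5, s7, s8}
s6 ∉ Sat(EX (AX (a ∨ b))) = {s0, s1, s2, s3, s4, s5, s7, s8}, so the formula does not hold at s6.

No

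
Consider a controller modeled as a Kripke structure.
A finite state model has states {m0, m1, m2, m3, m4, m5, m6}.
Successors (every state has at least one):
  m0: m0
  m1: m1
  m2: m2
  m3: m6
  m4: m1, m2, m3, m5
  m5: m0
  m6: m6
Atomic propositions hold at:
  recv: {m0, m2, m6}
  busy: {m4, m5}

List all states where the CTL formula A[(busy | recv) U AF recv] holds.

Sat(busy | recv) = {m0, m2, m4, m5, m6}
AF recv: least fixpoint, start Z0 = {m0, m2, m6}, add states with every successor in Z. Z1 = {m0, m2, m3, m5, m6}; fixed.
Sat(AF recv) = {m0, m2, m3, m5, m6}
A[(busy | recv) U AF recv]: least fixpoint, start Z0 = Sat(AF recv) = {m0, m2, m3, m5, m6}, add states in Sat(busy | recv) with every successor in Z. Already a fixed point.
Sat(A[(busy | recv) U AF recv]) = {m0, m2, m3, m5, m6}

{m0, m2, m3, m5, m6}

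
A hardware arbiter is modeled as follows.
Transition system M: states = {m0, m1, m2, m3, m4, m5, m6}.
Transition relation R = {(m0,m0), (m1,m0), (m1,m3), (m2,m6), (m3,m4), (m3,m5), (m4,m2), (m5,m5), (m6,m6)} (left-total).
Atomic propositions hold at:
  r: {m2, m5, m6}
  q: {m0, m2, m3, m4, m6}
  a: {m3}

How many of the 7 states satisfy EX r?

5

Sat(EX r) = {s : some successor in {m2, m5, m6}} = {m2, m3, m4, m5, m6}
|Sat(EX r)| = |{m2, m3, m4, m5, m6}| = 5.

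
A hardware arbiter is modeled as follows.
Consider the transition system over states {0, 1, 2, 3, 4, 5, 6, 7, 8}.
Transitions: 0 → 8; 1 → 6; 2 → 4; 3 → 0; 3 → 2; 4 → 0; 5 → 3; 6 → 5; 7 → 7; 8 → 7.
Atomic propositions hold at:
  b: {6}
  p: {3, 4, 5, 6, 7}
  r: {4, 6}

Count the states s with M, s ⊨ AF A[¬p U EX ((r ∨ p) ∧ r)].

2

Sat(¬p) = {0, 1, 2, 8}
Sat(r ∨ p) = {3, 4, 5, 6, 7}
Sat((r ∨ p) ∧ r) = {4, 6}
Sat(EX ((r ∨ p) ∧ r)) = {s : some successor in {4, 6}} = {1, 2}
A[¬p U EX ((r ∨ p) ∧ r)]: least fixpoint, start Z0 = Sat(EX ((r ∨ p) ∧ r)) = {1, 2}, add states in Sat(¬p) with every successor in Z. Already a fixed point.
Sat(A[¬p U EX ((r ∨ p) ∧ r)]) = {1, 2}
AF A[¬p U EX ((r ∨ p) ∧ r)]: least fixpoint, start Z0 = {1, 2}, add states with every successor in Z. Already a fixed point.
Sat(AF A[¬p U EX ((r ∨ p) ∧ r)]) = {1, 2}
|Sat(AF A[¬p U EX ((r ∨ p) ∧ r)])| = |{1, 2}| = 2.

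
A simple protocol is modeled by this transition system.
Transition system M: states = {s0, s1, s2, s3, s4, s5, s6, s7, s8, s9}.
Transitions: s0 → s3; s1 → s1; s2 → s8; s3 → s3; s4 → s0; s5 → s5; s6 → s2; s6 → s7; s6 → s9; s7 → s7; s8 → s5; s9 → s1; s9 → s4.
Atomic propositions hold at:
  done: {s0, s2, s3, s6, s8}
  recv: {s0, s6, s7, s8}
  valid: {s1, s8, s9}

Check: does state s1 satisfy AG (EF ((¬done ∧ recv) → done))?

Yes

Sat(¬done) = {s1, s4, s5, s7, s9}
Sat(¬done ∧ recv) = {s7}
Sat((¬done ∧ recv) → done) = {s0, s1, s2, s3, s4, s5, s6, s8, s9}
EF ((¬done ∧ recv) → done): least fixpoint, start Z0 = {s0, s1, s2, s3, s4, s5, s6, s8, s9}, add states with some successor in Z. Already a fixed point.
Sat(EF ((¬done ∧ recv) → done)) = {s0, s1, s2, s3, s4, s5, s6, s8, s9}
AG (EF ((¬done ∧ recv) → done)): greatest fixpoint, start Z0 = {s0, s1, s2, s3, s4, s5, s6, s8, s9}, keep only states in Sat with every successor in Z. Z1 = {s0, s1, s2, s3, s4, s5, s8, s9}; fixed.
Sat(AG (EF ((¬done ∧ recv) → done))) = {s0, s1, s2, s3, s4, s5, s8, s9}
s1 ∈ Sat(AG (EF ((¬done ∧ recv) → done))) = {s0, s1, s2, s3, s4, s5, s8, s9}, so the formula holds at s1.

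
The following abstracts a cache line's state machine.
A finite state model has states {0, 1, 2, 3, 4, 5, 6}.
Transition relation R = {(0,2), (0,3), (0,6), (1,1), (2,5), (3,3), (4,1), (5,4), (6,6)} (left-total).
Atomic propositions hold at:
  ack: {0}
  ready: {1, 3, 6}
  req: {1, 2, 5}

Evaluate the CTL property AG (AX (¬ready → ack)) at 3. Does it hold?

Sat(¬ready) = {0, 2, 4, 5}
Sat(¬ready → ack) = {0, 1, 3, 6}
Sat(AX (¬ready → ack)) = {s : every successor in {0, 1, 3, 6}} = {1, 3, 4, 6}
AG (AX (¬ready → ack)): greatest fixpoint, start Z0 = {1, 3, 4, 6}, keep only states in Sat with every successor in Z. Already a fixed point.
Sat(AG (AX (¬ready → ack))) = {1, 3, 4, 6}
3 ∈ Sat(AG (AX (¬ready → ack))) = {1, 3, 4, 6}, so the formula holds at 3.

Yes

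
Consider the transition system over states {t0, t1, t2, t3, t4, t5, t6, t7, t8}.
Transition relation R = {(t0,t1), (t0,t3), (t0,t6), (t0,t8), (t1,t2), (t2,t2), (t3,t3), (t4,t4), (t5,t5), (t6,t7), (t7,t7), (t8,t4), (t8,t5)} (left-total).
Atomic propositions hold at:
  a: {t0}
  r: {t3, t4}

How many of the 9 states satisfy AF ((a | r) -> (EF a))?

Sat(a | r) = {t0, t3, t4}
EF a: least fixpoint, start Z0 = {t0}, add states with some successor in Z. Already a fixed point.
Sat(EF a) = {t0}
Sat((a | r) -> (EF a)) = {t0, t1, t2, t5, t6, t7, t8}
AF ((a | r) -> (EF a)): least fixpoint, start Z0 = {t0, t1, t2, t5, t6, t7, t8}, add states with every successor in Z. Already a fixed point.
Sat(AF ((a | r) -> (EF a))) = {t0, t1, t2, t5, t6, t7, t8}
|Sat(AF ((a | r) -> (EF a)))| = |{t0, t1, t2, t5, t6, t7, t8}| = 7.

7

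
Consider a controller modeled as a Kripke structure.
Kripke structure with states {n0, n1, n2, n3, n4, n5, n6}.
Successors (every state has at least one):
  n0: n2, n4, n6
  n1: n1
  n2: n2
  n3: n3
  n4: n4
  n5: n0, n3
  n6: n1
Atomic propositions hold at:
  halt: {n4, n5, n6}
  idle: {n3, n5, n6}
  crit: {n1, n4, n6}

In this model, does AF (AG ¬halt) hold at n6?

Sat(¬halt) = {n0, n1, n2, n3}
AG ¬halt: greatest fixpoint, start Z0 = {n0, n1, n2, n3}, keep only states in Sat with every successor in Z. Z1 = {n1, n2, n3}; fixed.
Sat(AG ¬halt) = {n1, n2, n3}
AF (AG ¬halt): least fixpoint, start Z0 = {n1, n2, n3}, add states with every successor in Z. Z1 = {n1, n2, n3, n6}; fixed.
Sat(AF (AG ¬halt)) = {n1, n2, n3, n6}
n6 ∈ Sat(AF (AG ¬halt)) = {n1, n2, n3, n6}, so the formula holds at n6.

Yes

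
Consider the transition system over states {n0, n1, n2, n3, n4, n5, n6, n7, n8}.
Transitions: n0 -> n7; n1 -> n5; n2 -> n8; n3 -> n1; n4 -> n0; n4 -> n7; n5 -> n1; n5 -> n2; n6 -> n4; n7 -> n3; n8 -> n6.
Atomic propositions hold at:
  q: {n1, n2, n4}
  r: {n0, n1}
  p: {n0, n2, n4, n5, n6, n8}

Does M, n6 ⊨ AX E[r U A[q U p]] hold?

A[q U p]: least fixpoint, start Z0 = Sat(p) = {n0, n2, n4, n5, n6, n8}, add states in Sat(q) with every successor in Z. Z1 = {n0, n1, n2, n4, n5, n6, n8}; fixed.
Sat(A[q U p]) = {n0, n1, n2, n4, n5, n6, n8}
E[r U A[q U p]]: least fixpoint, start Z0 = Sat(A[q U p]) = {n0, n1, n2, n4, n5, n6, n8}, add states in Sat(r) with some successor in Z. Already a fixed point.
Sat(E[r U A[q U p]]) = {n0, n1, n2, n4, n5, n6, n8}
Sat(AX E[r U A[q U p]]) = {s : every successor in {n0, n1, n2, n4, n5, n6, n8}} = {n1, n2, n3, n5, n6, n8}
n6 ∈ Sat(AX E[r U A[q U p]]) = {n1, n2, n3, n5, n6, n8}, so the formula holds at n6.

Yes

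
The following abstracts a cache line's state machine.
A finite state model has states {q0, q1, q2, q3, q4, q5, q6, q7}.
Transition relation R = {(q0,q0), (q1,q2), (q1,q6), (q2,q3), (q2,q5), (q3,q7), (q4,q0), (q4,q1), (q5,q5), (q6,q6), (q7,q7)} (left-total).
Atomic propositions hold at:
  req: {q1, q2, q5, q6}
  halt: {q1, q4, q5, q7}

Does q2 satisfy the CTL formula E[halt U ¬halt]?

Sat(¬halt) = {q0, q2, q3, q6}
E[halt U ¬halt]: least fixpoint, start Z0 = Sat(¬halt) = {q0, q2, q3, q6}, add states in Sat(halt) with some successor in Z. Z1 = {q0, q1, q2, q3, q4, q6}; fixed.
Sat(E[halt U ¬halt]) = {q0, q1, q2, q3, q4, q6}
q2 ∈ Sat(E[halt U ¬halt]) = {q0, q1, q2, q3, q4, q6}, so the formula holds at q2.

Yes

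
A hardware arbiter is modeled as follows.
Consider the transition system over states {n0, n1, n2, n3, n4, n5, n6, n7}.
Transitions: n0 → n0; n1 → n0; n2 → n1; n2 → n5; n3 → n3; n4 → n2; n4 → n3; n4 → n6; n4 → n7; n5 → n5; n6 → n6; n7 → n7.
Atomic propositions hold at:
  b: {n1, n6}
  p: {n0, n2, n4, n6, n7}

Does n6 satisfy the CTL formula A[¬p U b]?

Yes

Sat(¬p) = {n1, n3, n5}
A[¬p U b]: least fixpoint, start Z0 = Sat(b) = {n1, n6}, add states in Sat(¬p) with every successor in Z. Already a fixed point.
Sat(A[¬p U b]) = {n1, n6}
n6 ∈ Sat(A[¬p U b]) = {n1, n6}, so the formula holds at n6.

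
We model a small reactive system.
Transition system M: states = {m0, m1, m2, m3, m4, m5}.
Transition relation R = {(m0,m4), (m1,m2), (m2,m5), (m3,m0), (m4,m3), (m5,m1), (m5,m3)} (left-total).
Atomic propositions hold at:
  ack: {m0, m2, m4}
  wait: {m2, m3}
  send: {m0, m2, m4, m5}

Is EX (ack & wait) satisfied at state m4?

Sat(ack & wait) = {m2}
Sat(EX (ack & wait)) = {s : some successor in {m2}} = {m1}
m4 ∉ Sat(EX (ack & wait)) = {m1}, so the formula does not hold at m4.

No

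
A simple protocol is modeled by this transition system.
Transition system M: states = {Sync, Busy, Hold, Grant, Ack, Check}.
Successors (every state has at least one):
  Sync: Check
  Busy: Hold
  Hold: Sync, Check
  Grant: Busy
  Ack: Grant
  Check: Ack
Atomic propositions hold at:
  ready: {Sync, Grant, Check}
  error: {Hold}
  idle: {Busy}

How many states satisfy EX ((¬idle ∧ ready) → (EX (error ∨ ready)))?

4

Sat(¬idle) = {Sync, Hold, Grant, Ack, Check}
Sat(¬idle ∧ ready) = {Sync, Grant, Check}
Sat(error ∨ ready) = {Sync, Hold, Grant, Check}
Sat(EX (error ∨ ready)) = {s : some successor in {Sync, Hold, Grant, Check}} = {Sync, Busy, Hold, Ack}
Sat((¬idle ∧ ready) → (EX (error ∨ ready))) = {Sync, Busy, Hold, Ack}
Sat(EX ((¬idle ∧ ready) → (EX (error ∨ ready)))) = {s : some successor in {Sync, Busy, Hold, Ack}} = {Busy, Hold, Grant, Check}
|Sat(EX ((¬idle ∧ ready) → (EX (error ∨ ready))))| = |{Busy, Hold, Grant, Check}| = 4.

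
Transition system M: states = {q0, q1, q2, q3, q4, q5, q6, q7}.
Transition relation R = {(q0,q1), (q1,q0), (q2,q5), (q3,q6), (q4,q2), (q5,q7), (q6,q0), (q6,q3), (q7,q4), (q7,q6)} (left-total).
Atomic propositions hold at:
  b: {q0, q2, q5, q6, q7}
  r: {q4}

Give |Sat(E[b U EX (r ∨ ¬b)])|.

5

Sat(¬b) = {q1, q3, q4}
Sat(r ∨ ¬b) = {q1, q3, q4}
Sat(EX (r ∨ ¬b)) = {s : some successor in {q1, q3, q4}} = {q0, q6, q7}
E[b U EX (r ∨ ¬b)]: least fixpoint, start Z0 = Sat(EX (r ∨ ¬b)) = {q0, q6, q7}, add states in Sat(b) with some successor in Z. Z1 = {q0, q5, q6, q7}; Z2 = {q0, q2, q5, q6, q7}; fixed.
Sat(E[b U EX (r ∨ ¬b)]) = {q0, q2, q5, q6, q7}
|Sat(E[b U EX (r ∨ ¬b)])| = |{q0, q2, q5, q6, q7}| = 5.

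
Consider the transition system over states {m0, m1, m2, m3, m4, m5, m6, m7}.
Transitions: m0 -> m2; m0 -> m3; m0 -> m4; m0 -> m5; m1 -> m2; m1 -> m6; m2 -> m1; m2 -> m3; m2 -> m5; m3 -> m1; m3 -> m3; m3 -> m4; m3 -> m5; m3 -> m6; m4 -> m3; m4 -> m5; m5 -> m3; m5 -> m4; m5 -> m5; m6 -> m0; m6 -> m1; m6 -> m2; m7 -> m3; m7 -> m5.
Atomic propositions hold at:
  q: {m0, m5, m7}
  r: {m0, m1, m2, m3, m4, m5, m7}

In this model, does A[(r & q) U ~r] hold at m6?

Yes

Sat(r & q) = {m0, m5, m7}
Sat(~r) = {m6}
A[(r & q) U ~r]: least fixpoint, start Z0 = Sat(~r) = {m6}, add states in Sat(r & q) with every successor in Z. Already a fixed point.
Sat(A[(r & q) U ~r]) = {m6}
m6 ∈ Sat(A[(r & q) U ~r]) = {m6}, so the formula holds at m6.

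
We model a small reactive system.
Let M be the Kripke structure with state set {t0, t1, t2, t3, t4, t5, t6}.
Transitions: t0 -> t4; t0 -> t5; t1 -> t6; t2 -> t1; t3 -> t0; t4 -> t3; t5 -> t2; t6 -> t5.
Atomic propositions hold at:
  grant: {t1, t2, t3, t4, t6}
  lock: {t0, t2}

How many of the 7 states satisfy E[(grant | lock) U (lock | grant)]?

6

Sat(grant | lock) = {t0, t1, t2, t3, t4, t6}
Sat(lock | grant) = {t0, t1, t2, t3, t4, t6}
E[(grant | lock) U (lock | grant)]: least fixpoint, start Z0 = Sat((lock | grant)) = {t0, t1, t2, t3, t4, t6}, add states in Sat(grant | lock) with some successor in Z. Already a fixed point.
Sat(E[(grant | lock) U (lock | grant)]) = {t0, t1, t2, t3, t4, t6}
|Sat(E[(grant | lock) U (lock | grant)])| = |{t0, t1, t2, t3, t4, t6}| = 6.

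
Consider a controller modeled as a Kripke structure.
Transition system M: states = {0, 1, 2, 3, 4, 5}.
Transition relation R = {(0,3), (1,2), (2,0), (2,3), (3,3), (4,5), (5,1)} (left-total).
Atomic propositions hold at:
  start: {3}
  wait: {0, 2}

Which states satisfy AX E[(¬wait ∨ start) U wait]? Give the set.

{1, 4, 5}

Sat(¬wait) = {1, 3, 4, 5}
Sat(¬wait ∨ start) = {1, 3, 4, 5}
E[(¬wait ∨ start) U wait]: least fixpoint, start Z0 = Sat(wait) = {0, 2}, add states in Sat(¬wait ∨ start) with some successor in Z. Z1 = {0, 1, 2}; Z2 = {0, 1, 2, 5}; Z3 = {0, 1, 2, 4, 5}; fixed.
Sat(E[(¬wait ∨ start) U wait]) = {0, 1, 2, 4, 5}
Sat(AX E[(¬wait ∨ start) U wait]) = {s : every successor in {0, 1, 2, 4, 5}} = {1, 4, 5}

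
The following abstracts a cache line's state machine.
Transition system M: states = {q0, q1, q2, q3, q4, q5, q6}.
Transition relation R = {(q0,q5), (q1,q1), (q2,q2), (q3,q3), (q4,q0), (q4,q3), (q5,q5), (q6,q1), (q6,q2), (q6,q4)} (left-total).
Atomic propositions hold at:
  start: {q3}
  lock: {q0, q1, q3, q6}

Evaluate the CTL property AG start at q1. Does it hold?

AG start: greatest fixpoint, start Z0 = {q3}, keep only states in Sat with every successor in Z. Already a fixed point.
Sat(AG start) = {q3}
q1 ∉ Sat(AG start) = {q3}, so the formula does not hold at q1.

No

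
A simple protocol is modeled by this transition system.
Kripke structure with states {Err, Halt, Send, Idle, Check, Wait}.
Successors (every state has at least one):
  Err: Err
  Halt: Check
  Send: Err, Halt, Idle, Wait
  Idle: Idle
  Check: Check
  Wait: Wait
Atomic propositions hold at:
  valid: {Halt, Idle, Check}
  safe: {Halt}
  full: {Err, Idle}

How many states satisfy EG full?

EG full: greatest fixpoint, start Z0 = {Err, Idle}, keep only states in Sat with some successor in Z. Already a fixed point.
Sat(EG full) = {Err, Idle}
|Sat(EG full)| = |{Err, Idle}| = 2.

2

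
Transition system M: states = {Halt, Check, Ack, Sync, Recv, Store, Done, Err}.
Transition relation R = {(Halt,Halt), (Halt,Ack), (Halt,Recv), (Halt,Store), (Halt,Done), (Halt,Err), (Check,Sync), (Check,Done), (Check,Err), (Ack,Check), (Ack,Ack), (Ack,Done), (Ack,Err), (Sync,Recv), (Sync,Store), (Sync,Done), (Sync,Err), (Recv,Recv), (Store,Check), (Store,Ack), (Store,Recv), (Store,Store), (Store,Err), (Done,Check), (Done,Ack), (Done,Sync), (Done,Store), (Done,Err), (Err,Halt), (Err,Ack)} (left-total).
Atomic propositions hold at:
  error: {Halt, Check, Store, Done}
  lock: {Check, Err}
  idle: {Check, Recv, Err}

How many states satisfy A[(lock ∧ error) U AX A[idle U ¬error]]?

Sat(lock ∧ error) = {Check}
Sat(¬error) = {Ack, Sync, Recv, Err}
A[idle U ¬error]: least fixpoint, start Z0 = Sat(¬error) = {Ack, Sync, Recv, Err}, add states in Sat(idle) with every successor in Z. Already a fixed point.
Sat(A[idle U ¬error]) = {Ack, Sync, Recv, Err}
Sat(AX A[idle U ¬error]) = {s : every successor in {Ack, Sync, Recv, Err}} = {Recv}
A[(lock ∧ error) U AX A[idle U ¬error]]: least fixpoint, start Z0 = Sat(AX A[idle U ¬error]) = {Recv}, add states in Sat(lock ∧ error) with every successor in Z. Already a fixed point.
Sat(A[(lock ∧ error) U AX A[idle U ¬error]]) = {Recv}
|Sat(A[(lock ∧ error) U AX A[idle U ¬error]])| = |{Recv}| = 1.

1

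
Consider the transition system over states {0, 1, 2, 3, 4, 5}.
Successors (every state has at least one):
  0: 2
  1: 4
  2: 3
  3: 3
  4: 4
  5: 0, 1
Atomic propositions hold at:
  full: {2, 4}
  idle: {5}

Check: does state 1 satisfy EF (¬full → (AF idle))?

Sat(¬full) = {0, 1, 3, 5}
AF idle: least fixpoint, start Z0 = {5}, add states with every successor in Z. Already a fixed point.
Sat(AF idle) = {5}
Sat(¬full → (AF idle)) = {2, 4, 5}
EF (¬full → (AF idle)): least fixpoint, start Z0 = {2, 4, 5}, add states with some successor in Z. Z1 = {0, 1, 2, 4, 5}; fixed.
Sat(EF (¬full → (AF idle))) = {0, 1, 2, 4, 5}
1 ∈ Sat(EF (¬full → (AF idle))) = {0, 1, 2, 4, 5}, so the formula holds at 1.

Yes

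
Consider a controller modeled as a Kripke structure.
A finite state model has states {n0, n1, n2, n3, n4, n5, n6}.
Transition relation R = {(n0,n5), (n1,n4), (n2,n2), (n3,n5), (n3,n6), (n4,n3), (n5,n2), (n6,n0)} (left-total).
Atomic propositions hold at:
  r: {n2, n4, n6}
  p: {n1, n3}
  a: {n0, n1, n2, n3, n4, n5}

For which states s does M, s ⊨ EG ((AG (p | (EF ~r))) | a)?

{n0, n1, n2, n3, n4, n5}

Sat(~r) = {n0, n1, n3, n5}
EF ~r: least fixpoint, start Z0 = {n0, n1, n3, n5}, add states with some successor in Z. Z1 = {n0, n1, n3, n4, n5, n6}; fixed.
Sat(EF ~r) = {n0, n1, n3, n4, n5, n6}
Sat(p | (EF ~r)) = {n0, n1, n3, n4, n5, n6}
AG (p | (EF ~r)): greatest fixpoint, start Z0 = {n0, n1, n3, n4, n5, n6}, keep only states in Sat with every successor in Z. Z1 = {n0, n1, n3, n4, n6}; Z2 = {n1, n4, n6}; Z3 = {n1}; Z4 = ∅; fixed.
Sat(AG (p | (EF ~r))) = ∅
Sat((AG (p | (EF ~r))) | a) = {n0, n1, n2, n3, n4, n5}
EG ((AG (p | (EF ~r))) | a): greatest fixpoint, start Z0 = {n0, n1, n2, n3, n4, n5}, keep only states in Sat with some successor in Z. Already a fixed point.
Sat(EG ((AG (p | (EF ~r))) | a)) = {n0, n1, n2, n3, n4, n5}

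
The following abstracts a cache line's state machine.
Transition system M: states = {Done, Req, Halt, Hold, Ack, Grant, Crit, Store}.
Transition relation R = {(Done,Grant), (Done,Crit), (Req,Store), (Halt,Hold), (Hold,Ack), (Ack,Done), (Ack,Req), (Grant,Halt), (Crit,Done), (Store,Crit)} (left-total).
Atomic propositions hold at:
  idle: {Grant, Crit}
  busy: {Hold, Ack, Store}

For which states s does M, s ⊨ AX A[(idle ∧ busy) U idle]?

{Done, Store}

Sat(idle ∧ busy) = ∅
A[(idle ∧ busy) U idle]: least fixpoint, start Z0 = Sat(idle) = {Grant, Crit}, add states in Sat(idle ∧ busy) with every successor in Z. Already a fixed point.
Sat(A[(idle ∧ busy) U idle]) = {Grant, Crit}
Sat(AX A[(idle ∧ busy) U idle]) = {s : every successor in {Grant, Crit}} = {Done, Store}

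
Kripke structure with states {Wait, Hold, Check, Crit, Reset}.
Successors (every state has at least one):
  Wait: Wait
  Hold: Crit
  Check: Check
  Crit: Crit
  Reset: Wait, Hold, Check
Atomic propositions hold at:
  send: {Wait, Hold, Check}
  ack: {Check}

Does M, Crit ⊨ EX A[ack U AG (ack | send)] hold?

Sat(ack | send) = {Wait, Hold, Check}
AG (ack | send): greatest fixpoint, start Z0 = {Wait, Hold, Check}, keep only states in Sat with every successor in Z. Z1 = {Wait, Check}; fixed.
Sat(AG (ack | send)) = {Wait, Check}
A[ack U AG (ack | send)]: least fixpoint, start Z0 = Sat(AG (ack | send)) = {Wait, Check}, add states in Sat(ack) with every successor in Z. Already a fixed point.
Sat(A[ack U AG (ack | send)]) = {Wait, Check}
Sat(EX A[ack U AG (ack | send)]) = {s : some successor in {Wait, Check}} = {Wait, Check, Reset}
Crit ∉ Sat(EX A[ack U AG (ack | send)]) = {Wait, Check, Reset}, so the formula does not hold at Crit.

No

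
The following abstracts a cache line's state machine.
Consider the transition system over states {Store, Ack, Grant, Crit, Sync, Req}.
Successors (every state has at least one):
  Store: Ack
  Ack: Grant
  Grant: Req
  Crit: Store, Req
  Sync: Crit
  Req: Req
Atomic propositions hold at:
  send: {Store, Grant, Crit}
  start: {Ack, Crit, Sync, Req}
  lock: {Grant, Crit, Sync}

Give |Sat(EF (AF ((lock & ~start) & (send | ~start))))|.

Sat(~start) = {Store, Grant}
Sat(lock & ~start) = {Grant}
Sat(send | ~start) = {Store, Grant, Crit}
Sat((lock & ~start) & (send | ~start)) = {Grant}
AF ((lock & ~start) & (send | ~start)): least fixpoint, start Z0 = {Grant}, add states with every successor in Z. Z1 = {Ack, Grant}; Z2 = {Store, Ack, Grant}; fixed.
Sat(AF ((lock & ~start) & (send | ~start))) = {Store, Ack, Grant}
EF (AF ((lock & ~start) & (send | ~start))): least fixpoint, start Z0 = {Store, Ack, Grant}, add states with some successor in Z. Z1 = {Store, Ack, Grant, Crit}; Z2 = {Store, Ack, Grant, Crit, Sync}; fixed.
Sat(EF (AF ((lock & ~start) & (send | ~start)))) = {Store, Ack, Grant, Crit, Sync}
|Sat(EF (AF ((lock & ~start) & (send | ~start))))| = |{Store, Ack, Grant, Crit, Sync}| = 5.

5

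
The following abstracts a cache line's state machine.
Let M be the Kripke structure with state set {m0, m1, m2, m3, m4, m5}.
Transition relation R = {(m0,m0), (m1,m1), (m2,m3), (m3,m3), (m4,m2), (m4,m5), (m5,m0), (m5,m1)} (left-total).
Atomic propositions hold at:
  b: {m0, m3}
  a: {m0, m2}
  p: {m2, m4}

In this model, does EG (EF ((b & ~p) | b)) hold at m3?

Yes

Sat(~p) = {m0, m1, m3, m5}
Sat(b & ~p) = {m0, m3}
Sat((b & ~p) | b) = {m0, m3}
EF ((b & ~p) | b): least fixpoint, start Z0 = {m0, m3}, add states with some successor in Z. Z1 = {m0, m2, m3, m5}; Z2 = {m0, m2, m3, m4, m5}; fixed.
Sat(EF ((b & ~p) | b)) = {m0, m2, m3, m4, m5}
EG (EF ((b & ~p) | b)): greatest fixpoint, start Z0 = {m0, m2, m3, m4, m5}, keep only states in Sat with some successor in Z. Already a fixed point.
Sat(EG (EF ((b & ~p) | b))) = {m0, m2, m3, m4, m5}
m3 ∈ Sat(EG (EF ((b & ~p) | b))) = {m0, m2, m3, m4, m5}, so the formula holds at m3.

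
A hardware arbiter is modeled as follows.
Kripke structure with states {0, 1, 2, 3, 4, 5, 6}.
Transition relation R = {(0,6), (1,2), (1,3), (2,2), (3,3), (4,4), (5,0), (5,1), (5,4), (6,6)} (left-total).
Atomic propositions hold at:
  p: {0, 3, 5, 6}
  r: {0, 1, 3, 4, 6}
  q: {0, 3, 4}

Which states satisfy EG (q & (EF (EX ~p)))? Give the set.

{4}

Sat(~p) = {1, 2, 4}
Sat(EX ~p) = {s : some successor in {1, 2, 4}} = {1, 2, 4, 5}
EF (EX ~p): least fixpoint, start Z0 = {1, 2, 4, 5}, add states with some successor in Z. Already a fixed point.
Sat(EF (EX ~p)) = {1, 2, 4, 5}
Sat(q & (EF (EX ~p))) = {4}
EG (q & (EF (EX ~p))): greatest fixpoint, start Z0 = {4}, keep only states in Sat with some successor in Z. Already a fixed point.
Sat(EG (q & (EF (EX ~p)))) = {4}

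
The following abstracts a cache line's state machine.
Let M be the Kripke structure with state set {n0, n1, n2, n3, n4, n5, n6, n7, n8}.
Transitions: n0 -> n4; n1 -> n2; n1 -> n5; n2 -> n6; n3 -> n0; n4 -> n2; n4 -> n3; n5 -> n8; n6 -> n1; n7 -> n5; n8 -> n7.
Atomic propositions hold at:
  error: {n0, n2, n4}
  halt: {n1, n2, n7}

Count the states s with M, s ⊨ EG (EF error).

EF error: least fixpoint, start Z0 = {n0, n2, n4}, add states with some successor in Z. Z1 = {n0, n1, n2, n3, n4}; Z2 = {n0, n1, n2, n3, n4, n6}; fixed.
Sat(EF error) = {n0, n1, n2, n3, n4, n6}
EG (EF error): greatest fixpoint, start Z0 = {n0, n1, n2, n3, n4, n6}, keep only states in Sat with some successor in Z. Already a fixed point.
Sat(EG (EF error)) = {n0, n1, n2, n3, n4, n6}
|Sat(EG (EF error))| = |{n0, n1, n2, n3, n4, n6}| = 6.

6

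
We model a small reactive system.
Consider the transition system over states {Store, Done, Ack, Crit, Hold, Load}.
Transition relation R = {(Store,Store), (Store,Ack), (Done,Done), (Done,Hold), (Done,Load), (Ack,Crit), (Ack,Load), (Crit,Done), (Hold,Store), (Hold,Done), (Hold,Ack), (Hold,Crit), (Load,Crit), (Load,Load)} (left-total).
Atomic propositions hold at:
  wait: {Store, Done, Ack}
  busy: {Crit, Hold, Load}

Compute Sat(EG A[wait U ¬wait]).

Sat(¬wait) = {Crit, Hold, Load}
A[wait U ¬wait]: least fixpoint, start Z0 = Sat(¬wait) = {Crit, Hold, Load}, add states in Sat(wait) with every successor in Z. Z1 = {Ack, Crit, Hold, Load}; fixed.
Sat(A[wait U ¬wait]) = {Ack, Crit, Hold, Load}
EG A[wait U ¬wait]: greatest fixpoint, start Z0 = {Ack, Crit, Hold, Load}, keep only states in Sat with some successor in Z. Z1 = {Ack, Hold, Load}; fixed.
Sat(EG A[wait U ¬wait]) = {Ack, Hold, Load}

{Ack, Hold, Load}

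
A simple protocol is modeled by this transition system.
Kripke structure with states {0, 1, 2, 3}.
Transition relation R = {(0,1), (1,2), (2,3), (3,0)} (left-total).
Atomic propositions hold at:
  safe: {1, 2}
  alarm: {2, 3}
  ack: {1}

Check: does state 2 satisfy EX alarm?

Sat(EX alarm) = {s : some successor in {2, 3}} = {1, 2}
2 ∈ Sat(EX alarm) = {1, 2}, so the formula holds at 2.

Yes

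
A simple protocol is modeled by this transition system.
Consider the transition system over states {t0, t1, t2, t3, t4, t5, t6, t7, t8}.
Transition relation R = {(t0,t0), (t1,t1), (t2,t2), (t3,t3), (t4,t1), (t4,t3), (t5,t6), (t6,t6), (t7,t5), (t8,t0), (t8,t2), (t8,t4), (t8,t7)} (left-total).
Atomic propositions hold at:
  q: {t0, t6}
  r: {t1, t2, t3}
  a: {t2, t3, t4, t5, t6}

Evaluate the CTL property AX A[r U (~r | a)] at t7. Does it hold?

Sat(~r) = {t0, t4, t5, t6, t7, t8}
Sat(~r | a) = {t0, t2, t3, t4, t5, t6, t7, t8}
A[r U (~r | a)]: least fixpoint, start Z0 = Sat((~r | a)) = {t0, t2, t3, t4, t5, t6, t7, t8}, add states in Sat(r) with every successor in Z. Already a fixed point.
Sat(A[r U (~r | a)]) = {t0, t2, t3, t4, t5, t6, t7, t8}
Sat(AX A[r U (~r | a)]) = {s : every successor in {t0, t2, t3, t4, t5, t6, t7, t8}} = {t0, t2, t3, t5, t6, t7, t8}
t7 ∈ Sat(AX A[r U (~r | a)]) = {t0, t2, t3, t5, t6, t7, t8}, so the formula holds at t7.

Yes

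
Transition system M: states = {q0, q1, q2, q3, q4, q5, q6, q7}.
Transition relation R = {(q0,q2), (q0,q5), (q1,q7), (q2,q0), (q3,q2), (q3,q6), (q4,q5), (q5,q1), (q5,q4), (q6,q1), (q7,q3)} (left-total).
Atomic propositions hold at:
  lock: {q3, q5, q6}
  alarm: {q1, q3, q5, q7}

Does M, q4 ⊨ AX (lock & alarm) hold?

Sat(lock & alarm) = {q3, q5}
Sat(AX (lock & alarm)) = {s : every successor in {q3, q5}} = {q4, q7}
q4 ∈ Sat(AX (lock & alarm)) = {q4, q7}, so the formula holds at q4.

Yes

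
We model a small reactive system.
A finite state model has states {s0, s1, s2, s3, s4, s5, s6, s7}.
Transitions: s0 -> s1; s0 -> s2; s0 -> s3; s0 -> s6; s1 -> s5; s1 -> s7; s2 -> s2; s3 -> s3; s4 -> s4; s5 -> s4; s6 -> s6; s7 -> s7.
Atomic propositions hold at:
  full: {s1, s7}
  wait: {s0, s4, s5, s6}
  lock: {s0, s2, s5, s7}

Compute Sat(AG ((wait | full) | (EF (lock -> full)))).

Sat(wait | full) = {s0, s1, s4, s5, s6, s7}
Sat(lock -> full) = {s1, s3, s4, s6, s7}
EF (lock -> full): least fixpoint, start Z0 = {s1, s3, s4, s6, s7}, add states with some successor in Z. Z1 = {s0, s1, s3, s4, s5, s6, s7}; fixed.
Sat(EF (lock -> full)) = {s0, s1, s3, s4, s5, s6, s7}
Sat((wait | full) | (EF (lock -> full))) = {s0, s1, s3, s4, s5, s6, s7}
AG ((wait | full) | (EF (lock -> full))): greatest fixpoint, start Z0 = {s0, s1, s3, s4, s5, s6, s7}, keep only states in Sat with every successor in Z. Z1 = {s1, s3, s4, s5, s6, s7}; fixed.
Sat(AG ((wait | full) | (EF (lock -> full)))) = {s1, s3, s4, s5, s6, s7}

{s1, s3, s4, s5, s6, s7}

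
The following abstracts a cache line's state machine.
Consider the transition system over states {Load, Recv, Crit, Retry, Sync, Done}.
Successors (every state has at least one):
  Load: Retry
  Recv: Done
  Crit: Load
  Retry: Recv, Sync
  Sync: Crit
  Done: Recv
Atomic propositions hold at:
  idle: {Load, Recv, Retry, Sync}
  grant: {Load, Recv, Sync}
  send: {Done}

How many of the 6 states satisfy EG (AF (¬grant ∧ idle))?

4

Sat(¬grant) = {Crit, Retry, Done}
Sat(¬grant ∧ idle) = {Retry}
AF (¬grant ∧ idle): least fixpoint, start Z0 = {Retry}, add states with every successor in Z. Z1 = {Load, Retry}; Z2 = {Load, Crit, Retry}; Z3 = {Load, Crit, Retry, Sync}; fixed.
Sat(AF (¬grant ∧ idle)) = {Load, Crit, Retry, Sync}
EG (AF (¬grant ∧ idle)): greatest fixpoint, start Z0 = {Load, Crit, Retry, Sync}, keep only states in Sat with some successor in Z. Already a fixed point.
Sat(EG (AF (¬grant ∧ idle))) = {Load, Crit, Retry, Sync}
|Sat(EG (AF (¬grant ∧ idle)))| = |{Load, Crit, Retry, Sync}| = 4.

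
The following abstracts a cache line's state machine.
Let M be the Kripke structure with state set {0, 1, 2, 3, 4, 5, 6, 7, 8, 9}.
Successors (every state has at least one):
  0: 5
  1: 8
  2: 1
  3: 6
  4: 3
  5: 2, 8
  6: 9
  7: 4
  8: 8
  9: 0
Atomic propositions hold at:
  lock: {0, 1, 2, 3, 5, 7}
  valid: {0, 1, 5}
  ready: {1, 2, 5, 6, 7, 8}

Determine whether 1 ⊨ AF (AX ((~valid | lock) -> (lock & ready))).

No

Sat(~valid) = {2, 3, 4, 6, 7, 8, 9}
Sat(~valid | lock) = {0, 1, 2, 3, 4, 5, 6, 7, 8, 9}
Sat(lock & ready) = {1, 2, 5, 7}
Sat((~valid | lock) -> (lock & ready)) = {1, 2, 5, 7}
Sat(AX ((~valid | lock) -> (lock & ready))) = {s : every successor in {1, 2, 5, 7}} = {0, 2}
AF (AX ((~valid | lock) -> (lock & ready))): least fixpoint, start Z0 = {0, 2}, add states with every successor in Z. Z1 = {0, 2, 9}; Z2 = {0, 2, 6, 9}; Z3 = {0, 2, 3, 6, 9}; Z4 = {0, 2, 3, 4, 6, 9}; Z5 = {0, 2, 3, 4, 6, 7, 9}; fixed.
Sat(AF (AX ((~valid | lock) -> (lock & ready)))) = {0, 2, 3, 4, 6, 7, 9}
1 ∉ Sat(AF (AX ((~valid | lock) -> (lock & ready)))) = {0, 2, 3, 4, 6, 7, 9}, so the formula does not hold at 1.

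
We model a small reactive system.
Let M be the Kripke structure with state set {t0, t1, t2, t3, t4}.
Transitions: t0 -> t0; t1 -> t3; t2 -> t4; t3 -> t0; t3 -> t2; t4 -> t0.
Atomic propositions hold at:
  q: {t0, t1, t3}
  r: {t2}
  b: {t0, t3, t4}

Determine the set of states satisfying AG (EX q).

Sat(EX q) = {s : some successor in {t0, t1, t3}} = {t0, t1, t3, t4}
AG (EX q): greatest fixpoint, start Z0 = {t0, t1, t3, t4}, keep only states in Sat with every successor in Z. Z1 = {t0, t1, t4}; Z2 = {t0, t4}; fixed.
Sat(AG (EX q)) = {t0, t4}

{t0, t4}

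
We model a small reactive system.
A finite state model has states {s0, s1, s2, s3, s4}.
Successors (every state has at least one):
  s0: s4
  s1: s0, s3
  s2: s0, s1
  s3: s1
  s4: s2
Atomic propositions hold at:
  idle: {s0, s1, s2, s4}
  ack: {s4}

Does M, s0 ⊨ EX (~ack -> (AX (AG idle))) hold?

Yes

Sat(~ack) = {s0, s1, s2, s3}
AG idle: greatest fixpoint, start Z0 = {s0, s1, s2, s4}, keep only states in Sat with every successor in Z. Z1 = {s0, s2, s4}; Z2 = {s0, s4}; Z3 = {s0}; Z4 = ∅; fixed.
Sat(AG idle) = ∅
Sat(AX (AG idle)) = {s : every successor in ∅} = ∅
Sat(~ack -> (AX (AG idle))) = {s4}
Sat(EX (~ack -> (AX (AG idle)))) = {s : some successor in {s4}} = {s0}
s0 ∈ Sat(EX (~ack -> (AX (AG idle)))) = {s0}, so the formula holds at s0.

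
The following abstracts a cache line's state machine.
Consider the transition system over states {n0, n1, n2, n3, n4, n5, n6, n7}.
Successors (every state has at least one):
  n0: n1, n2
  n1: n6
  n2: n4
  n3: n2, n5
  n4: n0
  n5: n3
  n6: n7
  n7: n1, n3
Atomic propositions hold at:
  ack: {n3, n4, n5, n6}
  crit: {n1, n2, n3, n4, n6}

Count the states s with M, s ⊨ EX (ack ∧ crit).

Sat(ack ∧ crit) = {n3, n4, n6}
Sat(EX (ack ∧ crit)) = {s : some successor in {n3, n4, n6}} = {n1, n2, n5, n7}
|Sat(EX (ack ∧ crit))| = |{n1, n2, n5, n7}| = 4.

4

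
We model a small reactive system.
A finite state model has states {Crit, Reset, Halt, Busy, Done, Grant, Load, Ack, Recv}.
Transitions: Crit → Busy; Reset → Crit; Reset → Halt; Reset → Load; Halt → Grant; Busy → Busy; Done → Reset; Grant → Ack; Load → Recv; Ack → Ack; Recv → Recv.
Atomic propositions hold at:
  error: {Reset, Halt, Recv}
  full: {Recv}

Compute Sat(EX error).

{Reset, Done, Load, Recv}

Sat(EX error) = {s : some successor in {Reset, Halt, Recv}} = {Reset, Done, Load, Recv}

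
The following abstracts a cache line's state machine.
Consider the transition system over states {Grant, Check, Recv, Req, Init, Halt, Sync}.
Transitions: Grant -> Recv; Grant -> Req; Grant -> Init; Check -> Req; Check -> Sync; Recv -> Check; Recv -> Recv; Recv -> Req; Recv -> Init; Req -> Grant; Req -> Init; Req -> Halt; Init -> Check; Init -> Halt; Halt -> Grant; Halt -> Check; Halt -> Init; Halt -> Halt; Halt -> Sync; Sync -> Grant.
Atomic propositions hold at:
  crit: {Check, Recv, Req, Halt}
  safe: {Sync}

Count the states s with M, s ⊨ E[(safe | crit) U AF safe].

5

Sat(safe | crit) = {Check, Recv, Req, Halt, Sync}
AF safe: least fixpoint, start Z0 = {Sync}, add states with every successor in Z. Already a fixed point.
Sat(AF safe) = {Sync}
E[(safe | crit) U AF safe]: least fixpoint, start Z0 = Sat(AF safe) = {Sync}, add states in Sat(safe | crit) with some successor in Z. Z1 = {Check, Halt, Sync}; Z2 = {Check, Recv, Req, Halt, Sync}; fixed.
Sat(E[(safe | crit) U AF safe]) = {Check, Recv, Req, Halt, Sync}
|Sat(E[(safe | crit) U AF safe])| = |{Check, Recv, Req, Halt, Sync}| = 5.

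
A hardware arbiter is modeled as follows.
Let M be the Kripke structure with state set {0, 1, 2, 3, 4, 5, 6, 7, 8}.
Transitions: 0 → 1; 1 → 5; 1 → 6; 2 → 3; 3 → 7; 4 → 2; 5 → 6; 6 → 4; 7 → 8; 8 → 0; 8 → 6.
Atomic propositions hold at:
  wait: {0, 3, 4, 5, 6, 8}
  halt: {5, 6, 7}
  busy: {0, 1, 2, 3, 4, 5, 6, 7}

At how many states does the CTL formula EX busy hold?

Sat(EX busy) = {s : some successor in {0, 1, 2, 3, 4, 5, 6, 7}} = {0, 1, 2, 3, 4, 5, 6, 8}
|Sat(EX busy)| = |{0, 1, 2, 3, 4, 5, 6, 8}| = 8.

8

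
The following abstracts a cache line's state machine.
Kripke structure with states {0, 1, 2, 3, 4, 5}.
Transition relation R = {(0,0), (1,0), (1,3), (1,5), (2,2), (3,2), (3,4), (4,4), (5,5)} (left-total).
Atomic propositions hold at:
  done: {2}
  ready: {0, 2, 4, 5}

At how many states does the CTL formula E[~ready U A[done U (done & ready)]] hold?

3

Sat(~ready) = {1, 3}
Sat(done & ready) = {2}
A[done U (done & ready)]: least fixpoint, start Z0 = Sat((done & ready)) = {2}, add states in Sat(done) with every successor in Z. Already a fixed point.
Sat(A[done U (done & ready)]) = {2}
E[~ready U A[done U (done & ready)]]: least fixpoint, start Z0 = Sat(A[done U (done & ready)]) = {2}, add states in Sat(~ready) with some successor in Z. Z1 = {2, 3}; Z2 = {1, 2, 3}; fixed.
Sat(E[~ready U A[done U (done & ready)]]) = {1, 2, 3}
|Sat(E[~ready U A[done U (done & ready)]])| = |{1, 2, 3}| = 3.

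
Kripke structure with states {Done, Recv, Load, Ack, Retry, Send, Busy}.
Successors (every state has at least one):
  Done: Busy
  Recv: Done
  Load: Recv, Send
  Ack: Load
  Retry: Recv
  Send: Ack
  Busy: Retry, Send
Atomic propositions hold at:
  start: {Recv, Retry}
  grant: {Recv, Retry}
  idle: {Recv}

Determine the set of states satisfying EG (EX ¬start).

{Done, Recv, Load, Ack, Send, Busy}

Sat(¬start) = {Done, Load, Ack, Send, Busy}
Sat(EX ¬start) = {s : some successor in {Done, Load, Ack, Send, Busy}} = {Done, Recv, Load, Ack, Send, Busy}
EG (EX ¬start): greatest fixpoint, start Z0 = {Done, Recv, Load, Ack, Send, Busy}, keep only states in Sat with some successor in Z. Already a fixed point.
Sat(EG (EX ¬start)) = {Done, Recv, Load, Ack, Send, Busy}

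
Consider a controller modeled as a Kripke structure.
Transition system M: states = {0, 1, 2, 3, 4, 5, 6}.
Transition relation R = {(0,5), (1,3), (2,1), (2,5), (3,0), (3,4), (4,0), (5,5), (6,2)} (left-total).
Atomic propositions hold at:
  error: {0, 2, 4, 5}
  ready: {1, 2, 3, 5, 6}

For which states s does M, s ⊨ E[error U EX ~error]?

Sat(~error) = {1, 3, 6}
Sat(EX ~error) = {s : some successor in {1, 3, 6}} = {1, 2}
E[error U EX ~error]: least fixpoint, start Z0 = Sat(EX ~error) = {1, 2}, add states in Sat(error) with some successor in Z. Already a fixed point.
Sat(E[error U EX ~error]) = {1, 2}

{1, 2}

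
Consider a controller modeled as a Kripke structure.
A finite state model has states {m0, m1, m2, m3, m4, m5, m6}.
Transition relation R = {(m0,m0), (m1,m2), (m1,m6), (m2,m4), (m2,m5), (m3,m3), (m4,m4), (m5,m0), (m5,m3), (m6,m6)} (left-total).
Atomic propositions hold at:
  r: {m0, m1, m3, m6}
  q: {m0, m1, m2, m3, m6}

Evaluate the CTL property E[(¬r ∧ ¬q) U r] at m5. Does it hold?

Yes

Sat(¬r) = {m2, m4, m5}
Sat(¬q) = {m4, m5}
Sat(¬r ∧ ¬q) = {m4, m5}
E[(¬r ∧ ¬q) U r]: least fixpoint, start Z0 = Sat(r) = {m0, m1, m3, m6}, add states in Sat(¬r ∧ ¬q) with some successor in Z. Z1 = {m0, m1, m3, m5, m6}; fixed.
Sat(E[(¬r ∧ ¬q) U r]) = {m0, m1, m3, m5, m6}
m5 ∈ Sat(E[(¬r ∧ ¬q) U r]) = {m0, m1, m3, m5, m6}, so the formula holds at m5.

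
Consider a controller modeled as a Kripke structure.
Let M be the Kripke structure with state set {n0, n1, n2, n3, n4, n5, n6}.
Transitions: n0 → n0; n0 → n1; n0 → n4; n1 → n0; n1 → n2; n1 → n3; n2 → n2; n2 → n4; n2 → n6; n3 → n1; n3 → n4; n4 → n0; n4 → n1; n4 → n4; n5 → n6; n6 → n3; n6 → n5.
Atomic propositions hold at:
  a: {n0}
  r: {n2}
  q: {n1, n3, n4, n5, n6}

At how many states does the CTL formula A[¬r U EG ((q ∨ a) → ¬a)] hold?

Sat(¬r) = {n0, n1, n3, n4, n5, n6}
Sat(q ∨ a) = {n0, n1, n3, n4, n5, n6}
Sat(¬a) = {n1, n2, n3, n4, n5, n6}
Sat((q ∨ a) → ¬a) = {n1, n2, n3, n4, n5, n6}
EG ((q ∨ a) → ¬a): greatest fixpoint, start Z0 = {n1, n2, n3, n4, n5, n6}, keep only states in Sat with some successor in Z. Already a fixed point.
Sat(EG ((q ∨ a) → ¬a)) = {n1, n2, n3, n4, n5, n6}
A[¬r U EG ((q ∨ a) → ¬a)]: least fixpoint, start Z0 = Sat(EG ((q ∨ a) → ¬a)) = {n1, n2, n3, n4, n5, n6}, add states in Sat(¬r) with every successor in Z. Already a fixed point.
Sat(A[¬r U EG ((q ∨ a) → ¬a)]) = {n1, n2, n3, n4, n5, n6}
|Sat(A[¬r U EG ((q ∨ a) → ¬a)])| = |{n1, n2, n3, n4, n5, n6}| = 6.

6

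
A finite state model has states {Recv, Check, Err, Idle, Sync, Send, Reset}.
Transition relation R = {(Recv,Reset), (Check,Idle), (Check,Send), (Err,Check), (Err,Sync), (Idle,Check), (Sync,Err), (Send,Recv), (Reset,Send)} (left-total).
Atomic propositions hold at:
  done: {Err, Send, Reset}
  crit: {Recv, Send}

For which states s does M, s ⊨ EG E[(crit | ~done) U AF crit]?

Sat(~done) = {Recv, Check, Idle, Sync}
Sat(crit | ~done) = {Recv, Check, Idle, Sync, Send}
AF crit: least fixpoint, start Z0 = {Recv, Send}, add states with every successor in Z. Z1 = {Recv, Send, Reset}; fixed.
Sat(AF crit) = {Recv, Send, Reset}
E[(crit | ~done) U AF crit]: least fixpoint, start Z0 = Sat(AF crit) = {Recv, Send, Reset}, add states in Sat(crit | ~done) with some successor in Z. Z1 = {Recv, Check, Send, Reset}; Z2 = {Recv, Check, Idle, Send, Reset}; fixed.
Sat(E[(crit | ~done) U AF crit]) = {Recv, Check, Idle, Send, Reset}
EG E[(crit | ~done) U AF crit]: greatest fixpoint, start Z0 = {Recv, Check, Idle, Send, Reset}, keep only states in Sat with some successor in Z. Already a fixed point.
Sat(EG E[(crit | ~done) U AF crit]) = {Recv, Check, Idle, Send, Reset}

{Recv, Check, Idle, Send, Reset}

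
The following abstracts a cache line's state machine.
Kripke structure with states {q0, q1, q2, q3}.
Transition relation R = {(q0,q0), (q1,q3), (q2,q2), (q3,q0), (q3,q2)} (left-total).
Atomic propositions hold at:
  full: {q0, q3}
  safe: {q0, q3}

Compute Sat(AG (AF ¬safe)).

Sat(¬safe) = {q1, q2}
AF ¬safe: least fixpoint, start Z0 = {q1, q2}, add states with every successor in Z. Already a fixed point.
Sat(AF ¬safe) = {q1, q2}
AG (AF ¬safe): greatest fixpoint, start Z0 = {q1, q2}, keep only states in Sat with every successor in Z. Z1 = {q2}; fixed.
Sat(AG (AF ¬safe)) = {q2}

{q2}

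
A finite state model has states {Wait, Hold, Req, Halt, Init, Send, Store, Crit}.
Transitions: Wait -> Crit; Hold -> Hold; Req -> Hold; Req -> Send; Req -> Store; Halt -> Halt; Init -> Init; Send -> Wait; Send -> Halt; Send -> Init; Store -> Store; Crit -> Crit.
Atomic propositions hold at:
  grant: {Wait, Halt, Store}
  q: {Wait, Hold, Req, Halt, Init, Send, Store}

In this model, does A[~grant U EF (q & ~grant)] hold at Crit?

Sat(~grant) = {Hold, Req, Init, Send, Crit}
Sat(q & ~grant) = {Hold, Req, Init, Send}
EF (q & ~grant): least fixpoint, start Z0 = {Hold, Req, Init, Send}, add states with some successor in Z. Already a fixed point.
Sat(EF (q & ~grant)) = {Hold, Req, Init, Send}
A[~grant U EF (q & ~grant)]: least fixpoint, start Z0 = Sat(EF (q & ~grant)) = {Hold, Req, Init, Send}, add states in Sat(~grant) with every successor in Z. Already a fixed point.
Sat(A[~grant U EF (q & ~grant)]) = {Hold, Req, Init, Send}
Crit ∉ Sat(A[~grant U EF (q & ~grant)]) = {Hold, Req, Init, Send}, so the formula does not hold at Crit.

No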